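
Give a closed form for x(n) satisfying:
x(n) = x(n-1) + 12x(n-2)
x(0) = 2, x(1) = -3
Characteristic equation: x² - x - 12 = 0, which factors as (x - (-3))(x - (4)) = 0.
Roots r₁ = -3, r₂ = 4 (distinct).
General solution: x(n) = A·(-3)^n + B·(4)^n.
From x(0) = 2: A + B = 2.
From x(1) = -3: -3A + 4B = -3.
Solving: A = \frac{11}{7}, B = \frac{3}{7}.
So x(n) = \frac{11 \left(-3\right)^{n}}{7} + \frac{3 \cdot 4^{n}}{7}.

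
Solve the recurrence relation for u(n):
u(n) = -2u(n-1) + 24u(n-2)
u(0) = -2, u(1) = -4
Characteristic equation: x² + 2x - 24 = 0, which factors as (x - (4))(x - (-6)) = 0.
Roots r₁ = 4, r₂ = -6 (distinct).
General solution: u(n) = A·(4)^n + B·(-6)^n.
From u(0) = -2: A + B = -2.
From u(1) = -4: 4A - 6B = -4.
Solving: A = - \frac{8}{5}, B = - \frac{2}{5}.
So u(n) = - \frac{2 \left(-6\right)^{n}}{5} - \frac{8 \cdot 4^{n}}{5}.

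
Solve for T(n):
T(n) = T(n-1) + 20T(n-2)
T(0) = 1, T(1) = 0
Characteristic equation: x² - x - 20 = 0, which factors as (x - (5))(x - (-4)) = 0.
Roots r₁ = 5, r₂ = -4 (distinct).
General solution: T(n) = A·(5)^n + B·(-4)^n.
From T(0) = 1: A + B = 1.
From T(1) = 0: 5A - 4B = 0.
Solving: A = \frac{4}{9}, B = \frac{5}{9}.
So T(n) = \frac{5 \left(-4\right)^{n}}{9} + \frac{4 \cdot 5^{n}}{9}.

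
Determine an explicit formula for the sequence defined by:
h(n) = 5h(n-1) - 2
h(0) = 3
First-order linear non-homogeneous.
Homogeneous solution: h_h(n) = A·(5)^n.
Try constant particular solution h_p = K: K = 5K - 2 ⇒ K = \frac{1}{2}.
General: h(n) = A·(5)^n + \frac{1}{2}.
Apply h(0) = 3: A + \frac{1}{2} = 3 ⇒ A = \frac{5}{2}.
So h(n) = \frac{5 \cdot 5^{n}}{2} + \frac{1}{2}.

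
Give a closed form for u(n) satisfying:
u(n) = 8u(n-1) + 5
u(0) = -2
First-order linear non-homogeneous.
Homogeneous solution: u_h(n) = A·(8)^n.
Try constant particular solution u_p = K: K = 8K + 5 ⇒ K = - \frac{5}{7}.
General: u(n) = A·(8)^n - \frac{5}{7}.
Apply u(0) = -2: A - \frac{5}{7} = -2 ⇒ A = - \frac{9}{7}.
So u(n) = - \frac{9 \cdot 8^{n}}{7} - \frac{5}{7}.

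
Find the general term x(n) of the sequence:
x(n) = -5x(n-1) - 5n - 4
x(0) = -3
First-order linear with linear forcing.
Homogeneous solution: x_h(n) = A·(-5)^n.
Try particular x_p(n) = pn + q. Substituting:
  pn + q = -5(p(n-1) + q) - 5n - 4.
Matching the n-coefficient: p = -5p - 5 ⇒ p = - \frac{5}{6}.
Matching constants: q = 5p - 5q - 4 ⇒ q = - \frac{49}{36}.
General: x(n) = A·(-5)^n - \frac{5 n}{6} - \frac{49}{36}.
Apply x(0) = -3: A - \frac{49}{36} = -3 ⇒ A = - \frac{59}{36}.
So x(n) = - \frac{59 \left(-5\right)^{n}}{36} - \frac{5 n}{6} - \frac{49}{36}.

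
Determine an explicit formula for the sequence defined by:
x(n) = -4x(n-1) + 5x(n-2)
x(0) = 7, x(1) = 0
Characteristic equation: x² + 4x - 5 = 0, which factors as (x - (1))(x - (-5)) = 0.
Roots r₁ = 1, r₂ = -5 (distinct).
General solution: x(n) = A·(1)^n + B·(-5)^n.
From x(0) = 7: A + B = 7.
From x(1) = 0: A - 5B = 0.
Solving: A = \frac{35}{6}, B = \frac{7}{6}.
So x(n) = \frac{7 \left(-5\right)^{n}}{6} + \frac{35}{6}.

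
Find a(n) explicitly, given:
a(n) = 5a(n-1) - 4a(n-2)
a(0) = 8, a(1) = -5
Characteristic equation: x² - 5x + 4 = 0, which factors as (x - (1))(x - (4)) = 0.
Roots r₁ = 1, r₂ = 4 (distinct).
General solution: a(n) = A·(1)^n + B·(4)^n.
From a(0) = 8: A + B = 8.
From a(1) = -5: A + 4B = -5.
Solving: A = \frac{37}{3}, B = - \frac{13}{3}.
So a(n) = \frac{37}{3} - \frac{13 \cdot 4^{n}}{3}.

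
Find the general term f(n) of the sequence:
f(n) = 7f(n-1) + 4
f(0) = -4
First-order linear non-homogeneous.
Homogeneous solution: f_h(n) = A·(7)^n.
Try constant particular solution f_p = K: K = 7K + 4 ⇒ K = - \frac{2}{3}.
General: f(n) = A·(7)^n - \frac{2}{3}.
Apply f(0) = -4: A - \frac{2}{3} = -4 ⇒ A = - \frac{10}{3}.
So f(n) = - \frac{10 \cdot 7^{n}}{3} - \frac{2}{3}.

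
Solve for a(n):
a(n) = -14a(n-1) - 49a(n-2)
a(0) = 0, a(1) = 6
Characteristic equation: x² + 14x + 49 = 0, which is (x - (-7))².
Repeated root r = -7.
General solution: a(n) = (A + Bn)·(-7)^n.
From a(0) = 0: A = 0.
From a(1) = 6: (A + B)·(-7) = 6 ⇒ B = - \frac{6}{7}.
So a(n) = \left(- \frac{6 n}{7}\right) \cdot (-7)^n.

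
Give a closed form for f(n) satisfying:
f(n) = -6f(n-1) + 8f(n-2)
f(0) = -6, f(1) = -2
Characteristic equation: x² + 6x - 8 = 0.
Discriminant Δ = (-6)² + 4·(8) = 68.
Roots r₁,₂ = (-6 ± √68)/2, so r₁ = -3 + \sqrt{17}, r₂ = - \sqrt{17} - 3.
General solution: f(n) = A·r₁^n + B·r₂^n.
From the initial conditions, A + B = -6 and r₁A + r₂B = -2.
Since r₁ - r₂ = √68: A = (-2 - (-6)r₂)/√68 = -3 - \frac{10 \sqrt{17}}{17}, and B = -6 - A = -3 + \frac{10 \sqrt{17}}{17}.
So f(n) = \left(-3 - \frac{10 \sqrt{17}}{17}\right)\left(-3 + \sqrt{17}\right)^n + \left(-3 + \frac{10 \sqrt{17}}{17}\right)\left(- \sqrt{17} - 3\right)^n.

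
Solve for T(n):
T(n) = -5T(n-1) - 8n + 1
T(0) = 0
First-order linear with linear forcing.
Homogeneous solution: T_h(n) = A·(-5)^n.
Try particular T_p(n) = pn + q. Substituting:
  pn + q = -5(p(n-1) + q) - 8n + 1.
Matching the n-coefficient: p = -5p - 8 ⇒ p = - \frac{4}{3}.
Matching constants: q = 5p - 5q + 1 ⇒ q = - \frac{17}{18}.
General: T(n) = A·(-5)^n - \frac{4 n}{3} - \frac{17}{18}.
Apply T(0) = 0: A - \frac{17}{18} = 0 ⇒ A = \frac{17}{18}.
So T(n) = \frac{17 \left(-5\right)^{n}}{18} - \frac{4 n}{3} - \frac{17}{18}.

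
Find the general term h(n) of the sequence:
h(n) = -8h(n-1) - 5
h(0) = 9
First-order linear non-homogeneous.
Homogeneous solution: h_h(n) = A·(-8)^n.
Try constant particular solution h_p = K: K = -8K - 5 ⇒ K = - \frac{5}{9}.
General: h(n) = A·(-8)^n - \frac{5}{9}.
Apply h(0) = 9: A - \frac{5}{9} = 9 ⇒ A = \frac{86}{9}.
So h(n) = \frac{86 \left(-8\right)^{n}}{9} - \frac{5}{9}.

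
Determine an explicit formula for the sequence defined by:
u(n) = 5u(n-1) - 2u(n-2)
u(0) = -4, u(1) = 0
Characteristic equation: x² - 5x + 2 = 0.
Discriminant Δ = (5)² + 4·(-2) = 17.
Roots r₁,₂ = (5 ± √17)/2, so r₁ = \frac{\sqrt{17}}{2} + \frac{5}{2}, r₂ = \frac{5}{2} - \frac{\sqrt{17}}{2}.
General solution: u(n) = A·r₁^n + B·r₂^n.
From the initial conditions, A + B = -4 and r₁A + r₂B = 0.
Since r₁ - r₂ = √17: A = (0 - (-4)r₂)/√17 = -2 + \frac{10 \sqrt{17}}{17}, and B = -4 - A = - \frac{10 \sqrt{17}}{17} - 2.
So u(n) = \left(-2 + \frac{10 \sqrt{17}}{17}\right)\left(\frac{\sqrt{17}}{2} + \frac{5}{2}\right)^n + \left(- \frac{10 \sqrt{17}}{17} - 2\right)\left(\frac{5}{2} - \frac{\sqrt{17}}{2}\right)^n.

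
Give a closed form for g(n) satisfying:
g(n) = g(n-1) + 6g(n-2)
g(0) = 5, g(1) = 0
Characteristic equation: x² - x - 6 = 0, which factors as (x - (-2))(x - (3)) = 0.
Roots r₁ = -2, r₂ = 3 (distinct).
General solution: g(n) = A·(-2)^n + B·(3)^n.
From g(0) = 5: A + B = 5.
From g(1) = 0: -2A + 3B = 0.
Solving: A = 3, B = 2.
So g(n) = 3 \left(-2\right)^{n} + 2 \cdot 3^{n}.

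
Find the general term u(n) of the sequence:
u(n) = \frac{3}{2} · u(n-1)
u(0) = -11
Pure geometric recurrence with ratio \frac{3}{2}.
By induction u(n) = u(0) · (\frac{3}{2})^n = - 11 \left(\frac{3}{2}\right)^{n}.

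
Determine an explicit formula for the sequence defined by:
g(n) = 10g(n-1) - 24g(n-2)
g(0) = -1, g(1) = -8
Characteristic equation: x² - 10x + 24 = 0, which factors as (x - (4))(x - (6)) = 0.
Roots r₁ = 4, r₂ = 6 (distinct).
General solution: g(n) = A·(4)^n + B·(6)^n.
From g(0) = -1: A + B = -1.
From g(1) = -8: 4A + 6B = -8.
Solving: A = 1, B = -2.
So g(n) = 4^{n} - 2 \cdot 6^{n}.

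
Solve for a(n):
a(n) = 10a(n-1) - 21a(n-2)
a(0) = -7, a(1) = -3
Characteristic equation: x² - 10x + 21 = 0, which factors as (x - (3))(x - (7)) = 0.
Roots r₁ = 3, r₂ = 7 (distinct).
General solution: a(n) = A·(3)^n + B·(7)^n.
From a(0) = -7: A + B = -7.
From a(1) = -3: 3A + 7B = -3.
Solving: A = - \frac{23}{2}, B = \frac{9}{2}.
So a(n) = - \frac{23 \cdot 3^{n}}{2} + \frac{9 \cdot 7^{n}}{2}.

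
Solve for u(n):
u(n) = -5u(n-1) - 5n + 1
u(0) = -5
First-order linear with linear forcing.
Homogeneous solution: u_h(n) = A·(-5)^n.
Try particular u_p(n) = pn + q. Substituting:
  pn + q = -5(p(n-1) + q) - 5n + 1.
Matching the n-coefficient: p = -5p - 5 ⇒ p = - \frac{5}{6}.
Matching constants: q = 5p - 5q + 1 ⇒ q = - \frac{19}{36}.
General: u(n) = A·(-5)^n - \frac{5 n}{6} - \frac{19}{36}.
Apply u(0) = -5: A - \frac{19}{36} = -5 ⇒ A = - \frac{161}{36}.
So u(n) = - \frac{161 \left(-5\right)^{n}}{36} - \frac{5 n}{6} - \frac{19}{36}.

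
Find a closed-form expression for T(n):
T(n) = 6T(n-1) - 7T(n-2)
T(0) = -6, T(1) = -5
Characteristic equation: x² - 6x + 7 = 0.
Discriminant Δ = (6)² + 4·(-7) = 8.
Roots r₁,₂ = (6 ± √8)/2, so r₁ = \sqrt{2} + 3, r₂ = 3 - \sqrt{2}.
General solution: T(n) = A·r₁^n + B·r₂^n.
From the initial conditions, A + B = -6 and r₁A + r₂B = -5.
Since r₁ - r₂ = √8: A = (-5 - (-6)r₂)/√8 = -3 + \frac{13 \sqrt{2}}{4}, and B = -6 - A = - \frac{13 \sqrt{2}}{4} - 3.
So T(n) = \left(-3 + \frac{13 \sqrt{2}}{4}\right)\left(\sqrt{2} + 3\right)^n + \left(- \frac{13 \sqrt{2}}{4} - 3\right)\left(3 - \sqrt{2}\right)^n.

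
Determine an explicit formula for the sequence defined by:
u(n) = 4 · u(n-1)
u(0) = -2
Pure geometric recurrence with ratio 4.
By induction u(n) = u(0) · (4)^n = - 2 \cdot 4^{n}.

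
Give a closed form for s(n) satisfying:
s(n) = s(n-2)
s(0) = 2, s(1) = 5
Characteristic equation: x² - 1 = 0, which factors as (x - (-1))(x - (1)) = 0.
Roots r₁ = -1, r₂ = 1 (distinct).
General solution: s(n) = A·(-1)^n + B·(1)^n.
From s(0) = 2: A + B = 2.
From s(1) = 5: -A + B = 5.
Solving: A = - \frac{3}{2}, B = \frac{7}{2}.
So s(n) = \frac{7}{2} - \frac{3 \left(-1\right)^{n}}{2}.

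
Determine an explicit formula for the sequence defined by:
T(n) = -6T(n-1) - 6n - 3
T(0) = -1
First-order linear with linear forcing.
Homogeneous solution: T_h(n) = A·(-6)^n.
Try particular T_p(n) = pn + q. Substituting:
  pn + q = -6(p(n-1) + q) - 6n - 3.
Matching the n-coefficient: p = -6p - 6 ⇒ p = - \frac{6}{7}.
Matching constants: q = 6p - 6q - 3 ⇒ q = - \frac{57}{49}.
General: T(n) = A·(-6)^n - \frac{6 n}{7} - \frac{57}{49}.
Apply T(0) = -1: A - \frac{57}{49} = -1 ⇒ A = \frac{8}{49}.
So T(n) = \frac{8 \left(-6\right)^{n}}{49} - \frac{6 n}{7} - \frac{57}{49}.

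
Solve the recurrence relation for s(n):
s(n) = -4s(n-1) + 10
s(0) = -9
First-order linear non-homogeneous.
Homogeneous solution: s_h(n) = A·(-4)^n.
Try constant particular solution s_p = K: K = -4K + 10 ⇒ K = 2.
General: s(n) = A·(-4)^n + 2.
Apply s(0) = -9: A + 2 = -9 ⇒ A = -11.
So s(n) = 2 - 11 \left(-4\right)^{n}.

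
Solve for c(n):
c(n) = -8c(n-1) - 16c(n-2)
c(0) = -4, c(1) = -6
Characteristic equation: x² + 8x + 16 = 0, which is (x - (-4))².
Repeated root r = -4.
General solution: c(n) = (A + Bn)·(-4)^n.
From c(0) = -4: A = -4.
From c(1) = -6: (A + B)·(-4) = -6 ⇒ B = \frac{11}{2}.
So c(n) = \left(\frac{11 n}{2} - 4\right) \cdot (-4)^n.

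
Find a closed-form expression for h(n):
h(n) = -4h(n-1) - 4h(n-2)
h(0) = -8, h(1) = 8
Characteristic equation: x² + 4x + 4 = 0, which is (x - (-2))².
Repeated root r = -2.
General solution: h(n) = (A + Bn)·(-2)^n.
From h(0) = -8: A = -8.
From h(1) = 8: (A + B)·(-2) = 8 ⇒ B = 4.
So h(n) = \left(4 n - 8\right) \cdot (-2)^n.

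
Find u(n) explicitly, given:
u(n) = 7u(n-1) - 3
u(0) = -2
First-order linear non-homogeneous.
Homogeneous solution: u_h(n) = A·(7)^n.
Try constant particular solution u_p = K: K = 7K - 3 ⇒ K = \frac{1}{2}.
General: u(n) = A·(7)^n + \frac{1}{2}.
Apply u(0) = -2: A + \frac{1}{2} = -2 ⇒ A = - \frac{5}{2}.
So u(n) = \frac{1}{2} - \frac{5 \cdot 7^{n}}{2}.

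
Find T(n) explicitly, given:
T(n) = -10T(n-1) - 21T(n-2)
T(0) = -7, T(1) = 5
Characteristic equation: x² + 10x + 21 = 0, which factors as (x - (-7))(x - (-3)) = 0.
Roots r₁ = -7, r₂ = -3 (distinct).
General solution: T(n) = A·(-7)^n + B·(-3)^n.
From T(0) = -7: A + B = -7.
From T(1) = 5: -7A - 3B = 5.
Solving: A = 4, B = -11.
So T(n) = - 11 \left(-3\right)^{n} + 4 \left(-7\right)^{n}.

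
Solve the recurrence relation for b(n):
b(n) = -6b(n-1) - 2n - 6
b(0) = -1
First-order linear with linear forcing.
Homogeneous solution: b_h(n) = A·(-6)^n.
Try particular b_p(n) = pn + q. Substituting:
  pn + q = -6(p(n-1) + q) - 2n - 6.
Matching the n-coefficient: p = -6p - 2 ⇒ p = - \frac{2}{7}.
Matching constants: q = 6p - 6q - 6 ⇒ q = - \frac{54}{49}.
General: b(n) = A·(-6)^n - \frac{2 n}{7} - \frac{54}{49}.
Apply b(0) = -1: A - \frac{54}{49} = -1 ⇒ A = \frac{5}{49}.
So b(n) = \frac{5 \left(-6\right)^{n}}{49} - \frac{2 n}{7} - \frac{54}{49}.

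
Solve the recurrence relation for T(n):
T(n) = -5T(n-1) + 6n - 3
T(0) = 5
First-order linear with linear forcing.
Homogeneous solution: T_h(n) = A·(-5)^n.
Try particular T_p(n) = pn + q. Substituting:
  pn + q = -5(p(n-1) + q) + 6n - 3.
Matching the n-coefficient: p = -5p + 6 ⇒ p = 1.
Matching constants: q = 5p - 5q - 3 ⇒ q = \frac{1}{3}.
General: T(n) = A·(-5)^n + n + \frac{1}{3}.
Apply T(0) = 5: A + \frac{1}{3} = 5 ⇒ A = \frac{14}{3}.
So T(n) = \frac{14 \left(-5\right)^{n}}{3} + n + \frac{1}{3}.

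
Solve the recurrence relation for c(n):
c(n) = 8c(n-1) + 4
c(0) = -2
First-order linear non-homogeneous.
Homogeneous solution: c_h(n) = A·(8)^n.
Try constant particular solution c_p = K: K = 8K + 4 ⇒ K = - \frac{4}{7}.
General: c(n) = A·(8)^n - \frac{4}{7}.
Apply c(0) = -2: A - \frac{4}{7} = -2 ⇒ A = - \frac{10}{7}.
So c(n) = - \frac{10 \cdot 8^{n}}{7} - \frac{4}{7}.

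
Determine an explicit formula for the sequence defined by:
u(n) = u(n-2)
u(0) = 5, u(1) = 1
Characteristic equation: x² - 1 = 0, which factors as (x - (-1))(x - (1)) = 0.
Roots r₁ = -1, r₂ = 1 (distinct).
General solution: u(n) = A·(-1)^n + B·(1)^n.
From u(0) = 5: A + B = 5.
From u(1) = 1: -A + B = 1.
Solving: A = 2, B = 3.
So u(n) = 2 \left(-1\right)^{n} + 3.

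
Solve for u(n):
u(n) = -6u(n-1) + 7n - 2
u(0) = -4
First-order linear with linear forcing.
Homogeneous solution: u_h(n) = A·(-6)^n.
Try particular u_p(n) = pn + q. Substituting:
  pn + q = -6(p(n-1) + q) + 7n - 2.
Matching the n-coefficient: p = -6p + 7 ⇒ p = 1.
Matching constants: q = 6p - 6q - 2 ⇒ q = \frac{4}{7}.
General: u(n) = A·(-6)^n + n + \frac{4}{7}.
Apply u(0) = -4: A + \frac{4}{7} = -4 ⇒ A = - \frac{32}{7}.
So u(n) = - \frac{32 \left(-6\right)^{n}}{7} + n + \frac{4}{7}.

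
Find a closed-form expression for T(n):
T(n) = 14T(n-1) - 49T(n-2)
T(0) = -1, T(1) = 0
Characteristic equation: x² - 14x + 49 = 0, which is (x - (7))².
Repeated root r = 7.
General solution: T(n) = (A + Bn)·(7)^n.
From T(0) = -1: A = -1.
From T(1) = 0: (A + B)·(7) = 0 ⇒ B = 1.
So T(n) = \left(n - 1\right) \cdot (7)^n.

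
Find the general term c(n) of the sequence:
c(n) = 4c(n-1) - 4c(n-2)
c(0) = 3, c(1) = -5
Characteristic equation: x² - 4x + 4 = 0, which is (x - (2))².
Repeated root r = 2.
General solution: c(n) = (A + Bn)·(2)^n.
From c(0) = 3: A = 3.
From c(1) = -5: (A + B)·(2) = -5 ⇒ B = - \frac{11}{2}.
So c(n) = \left(3 - \frac{11 n}{2}\right) \cdot (2)^n.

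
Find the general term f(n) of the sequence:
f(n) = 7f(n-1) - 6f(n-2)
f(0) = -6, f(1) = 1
Characteristic equation: x² - 7x + 6 = 0, which factors as (x - (6))(x - (1)) = 0.
Roots r₁ = 6, r₂ = 1 (distinct).
General solution: f(n) = A·(6)^n + B·(1)^n.
From f(0) = -6: A + B = -6.
From f(1) = 1: 6A + B = 1.
Solving: A = \frac{7}{5}, B = - \frac{37}{5}.
So f(n) = \frac{7 \cdot 6^{n}}{5} - \frac{37}{5}.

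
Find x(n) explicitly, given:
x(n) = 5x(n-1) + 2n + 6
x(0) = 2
First-order linear with linear forcing.
Homogeneous solution: x_h(n) = A·(5)^n.
Try particular x_p(n) = pn + q. Substituting:
  pn + q = 5(p(n-1) + q) + 2n + 6.
Matching the n-coefficient: p = 5p + 2 ⇒ p = - \frac{1}{2}.
Matching constants: q = -5p + 5q + 6 ⇒ q = - \frac{17}{8}.
General: x(n) = A·(5)^n - \frac{n}{2} - \frac{17}{8}.
Apply x(0) = 2: A - \frac{17}{8} = 2 ⇒ A = \frac{33}{8}.
So x(n) = \frac{33 \cdot 5^{n}}{8} - \frac{n}{2} - \frac{17}{8}.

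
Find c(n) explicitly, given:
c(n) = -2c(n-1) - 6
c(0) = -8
First-order linear non-homogeneous.
Homogeneous solution: c_h(n) = A·(-2)^n.
Try constant particular solution c_p = K: K = -2K - 6 ⇒ K = -2.
General: c(n) = A·(-2)^n - 2.
Apply c(0) = -8: A - 2 = -8 ⇒ A = -6.
So c(n) = - 6 \left(-2\right)^{n} - 2.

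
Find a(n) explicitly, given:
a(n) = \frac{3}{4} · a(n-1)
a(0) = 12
Pure geometric recurrence with ratio \frac{3}{4}.
By induction a(n) = a(0) · (\frac{3}{4})^n = 12 \left(\frac{3}{4}\right)^{n}.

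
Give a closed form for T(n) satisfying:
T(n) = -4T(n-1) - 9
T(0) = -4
First-order linear non-homogeneous.
Homogeneous solution: T_h(n) = A·(-4)^n.
Try constant particular solution T_p = K: K = -4K - 9 ⇒ K = - \frac{9}{5}.
General: T(n) = A·(-4)^n - \frac{9}{5}.
Apply T(0) = -4: A - \frac{9}{5} = -4 ⇒ A = - \frac{11}{5}.
So T(n) = - \frac{11 \left(-4\right)^{n}}{5} - \frac{9}{5}.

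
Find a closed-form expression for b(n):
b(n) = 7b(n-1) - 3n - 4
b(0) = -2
First-order linear with linear forcing.
Homogeneous solution: b_h(n) = A·(7)^n.
Try particular b_p(n) = pn + q. Substituting:
  pn + q = 7(p(n-1) + q) - 3n - 4.
Matching the n-coefficient: p = 7p - 3 ⇒ p = \frac{1}{2}.
Matching constants: q = -7p + 7q - 4 ⇒ q = \frac{5}{4}.
General: b(n) = A·(7)^n + \frac{n}{2} + \frac{5}{4}.
Apply b(0) = -2: A + \frac{5}{4} = -2 ⇒ A = - \frac{13}{4}.
So b(n) = - \frac{13 \cdot 7^{n}}{4} + \frac{n}{2} + \frac{5}{4}.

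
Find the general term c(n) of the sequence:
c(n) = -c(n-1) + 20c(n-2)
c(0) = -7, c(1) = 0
Characteristic equation: x² + x - 20 = 0, which factors as (x - (-5))(x - (4)) = 0.
Roots r₁ = -5, r₂ = 4 (distinct).
General solution: c(n) = A·(-5)^n + B·(4)^n.
From c(0) = -7: A + B = -7.
From c(1) = 0: -5A + 4B = 0.
Solving: A = - \frac{28}{9}, B = - \frac{35}{9}.
So c(n) = - \frac{28 \left(-5\right)^{n}}{9} - \frac{35 \cdot 4^{n}}{9}.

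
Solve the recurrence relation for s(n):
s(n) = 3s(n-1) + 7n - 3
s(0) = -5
First-order linear with linear forcing.
Homogeneous solution: s_h(n) = A·(3)^n.
Try particular s_p(n) = pn + q. Substituting:
  pn + q = 3(p(n-1) + q) + 7n - 3.
Matching the n-coefficient: p = 3p + 7 ⇒ p = - \frac{7}{2}.
Matching constants: q = -3p + 3q - 3 ⇒ q = - \frac{15}{4}.
General: s(n) = A·(3)^n - \frac{7 n}{2} - \frac{15}{4}.
Apply s(0) = -5: A - \frac{15}{4} = -5 ⇒ A = - \frac{5}{4}.
So s(n) = - \frac{5 \cdot 3^{n}}{4} - \frac{7 n}{2} - \frac{15}{4}.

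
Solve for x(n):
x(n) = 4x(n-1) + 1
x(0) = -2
First-order linear non-homogeneous.
Homogeneous solution: x_h(n) = A·(4)^n.
Try constant particular solution x_p = K: K = 4K + 1 ⇒ K = - \frac{1}{3}.
General: x(n) = A·(4)^n - \frac{1}{3}.
Apply x(0) = -2: A - \frac{1}{3} = -2 ⇒ A = - \frac{5}{3}.
So x(n) = - \frac{5 \cdot 4^{n}}{3} - \frac{1}{3}.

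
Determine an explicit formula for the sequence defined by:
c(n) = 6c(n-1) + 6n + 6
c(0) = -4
First-order linear with linear forcing.
Homogeneous solution: c_h(n) = A·(6)^n.
Try particular c_p(n) = pn + q. Substituting:
  pn + q = 6(p(n-1) + q) + 6n + 6.
Matching the n-coefficient: p = 6p + 6 ⇒ p = - \frac{6}{5}.
Matching constants: q = -6p + 6q + 6 ⇒ q = - \frac{66}{25}.
General: c(n) = A·(6)^n - \frac{6 n}{5} - \frac{66}{25}.
Apply c(0) = -4: A - \frac{66}{25} = -4 ⇒ A = - \frac{34}{25}.
So c(n) = - \frac{34 \cdot 6^{n}}{25} - \frac{6 n}{5} - \frac{66}{25}.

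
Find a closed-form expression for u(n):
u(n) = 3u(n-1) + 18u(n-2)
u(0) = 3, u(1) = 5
Characteristic equation: x² - 3x - 18 = 0, which factors as (x - (-3))(x - (6)) = 0.
Roots r₁ = -3, r₂ = 6 (distinct).
General solution: u(n) = A·(-3)^n + B·(6)^n.
From u(0) = 3: A + B = 3.
From u(1) = 5: -3A + 6B = 5.
Solving: A = \frac{13}{9}, B = \frac{14}{9}.
So u(n) = \frac{13 \left(-3\right)^{n}}{9} + \frac{14 \cdot 6^{n}}{9}.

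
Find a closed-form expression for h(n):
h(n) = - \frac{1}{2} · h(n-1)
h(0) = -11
Pure geometric recurrence with ratio - \frac{1}{2}.
By induction h(n) = h(0) · (- \frac{1}{2})^n = - 11 \left(- \frac{1}{2}\right)^{n}.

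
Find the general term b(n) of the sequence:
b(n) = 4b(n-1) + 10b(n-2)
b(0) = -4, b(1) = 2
Characteristic equation: x² - 4x - 10 = 0.
Discriminant Δ = (4)² + 4·(10) = 56.
Roots r₁,₂ = (4 ± √56)/2, so r₁ = 2 + \sqrt{14}, r₂ = 2 - \sqrt{14}.
General solution: b(n) = A·r₁^n + B·r₂^n.
From the initial conditions, A + B = -4 and r₁A + r₂B = 2.
Since r₁ - r₂ = √56: A = (2 - (-4)r₂)/√56 = -2 + \frac{5 \sqrt{14}}{14}, and B = -4 - A = -2 - \frac{5 \sqrt{14}}{14}.
So b(n) = \left(-2 + \frac{5 \sqrt{14}}{14}\right)\left(2 + \sqrt{14}\right)^n + \left(-2 - \frac{5 \sqrt{14}}{14}\right)\left(2 - \sqrt{14}\right)^n.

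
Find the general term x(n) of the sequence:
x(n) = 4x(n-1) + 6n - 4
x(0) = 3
First-order linear with linear forcing.
Homogeneous solution: x_h(n) = A·(4)^n.
Try particular x_p(n) = pn + q. Substituting:
  pn + q = 4(p(n-1) + q) + 6n - 4.
Matching the n-coefficient: p = 4p + 6 ⇒ p = -2.
Matching constants: q = -4p + 4q - 4 ⇒ q = - \frac{4}{3}.
General: x(n) = A·(4)^n - 2 n - \frac{4}{3}.
Apply x(0) = 3: A - \frac{4}{3} = 3 ⇒ A = \frac{13}{3}.
So x(n) = \frac{13 \cdot 4^{n}}{3} - 2 n - \frac{4}{3}.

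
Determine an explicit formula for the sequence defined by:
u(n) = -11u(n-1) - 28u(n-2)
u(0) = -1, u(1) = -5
Characteristic equation: x² + 11x + 28 = 0, which factors as (x - (-7))(x - (-4)) = 0.
Roots r₁ = -7, r₂ = -4 (distinct).
General solution: u(n) = A·(-7)^n + B·(-4)^n.
From u(0) = -1: A + B = -1.
From u(1) = -5: -7A - 4B = -5.
Solving: A = 3, B = -4.
So u(n) = - 4 \left(-4\right)^{n} + 3 \left(-7\right)^{n}.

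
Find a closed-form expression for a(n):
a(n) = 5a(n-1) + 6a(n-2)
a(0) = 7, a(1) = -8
Characteristic equation: x² - 5x - 6 = 0, which factors as (x - (6))(x - (-1)) = 0.
Roots r₁ = 6, r₂ = -1 (distinct).
General solution: a(n) = A·(6)^n + B·(-1)^n.
From a(0) = 7: A + B = 7.
From a(1) = -8: 6A - B = -8.
Solving: A = - \frac{1}{7}, B = \frac{50}{7}.
So a(n) = \frac{50 \left(-1\right)^{n}}{7} - \frac{6^{n}}{7}.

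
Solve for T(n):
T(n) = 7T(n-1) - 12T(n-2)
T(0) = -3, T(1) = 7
Characteristic equation: x² - 7x + 12 = 0, which factors as (x - (4))(x - (3)) = 0.
Roots r₁ = 4, r₂ = 3 (distinct).
General solution: T(n) = A·(4)^n + B·(3)^n.
From T(0) = -3: A + B = -3.
From T(1) = 7: 4A + 3B = 7.
Solving: A = 16, B = -19.
So T(n) = - 19 \cdot 3^{n} + 16 \cdot 4^{n}.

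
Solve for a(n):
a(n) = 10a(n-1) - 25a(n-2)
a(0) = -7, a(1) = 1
Characteristic equation: x² - 10x + 25 = 0, which is (x - (5))².
Repeated root r = 5.
General solution: a(n) = (A + Bn)·(5)^n.
From a(0) = -7: A = -7.
From a(1) = 1: (A + B)·(5) = 1 ⇒ B = \frac{36}{5}.
So a(n) = \left(\frac{36 n}{5} - 7\right) \cdot (5)^n.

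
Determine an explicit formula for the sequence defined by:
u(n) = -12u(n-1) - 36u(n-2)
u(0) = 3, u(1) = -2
Characteristic equation: x² + 12x + 36 = 0, which is (x - (-6))².
Repeated root r = -6.
General solution: u(n) = (A + Bn)·(-6)^n.
From u(0) = 3: A = 3.
From u(1) = -2: (A + B)·(-6) = -2 ⇒ B = - \frac{8}{3}.
So u(n) = \left(3 - \frac{8 n}{3}\right) \cdot (-6)^n.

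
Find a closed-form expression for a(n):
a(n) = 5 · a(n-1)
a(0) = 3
Pure geometric recurrence with ratio 5.
By induction a(n) = a(0) · (5)^n = 3 \cdot 5^{n}.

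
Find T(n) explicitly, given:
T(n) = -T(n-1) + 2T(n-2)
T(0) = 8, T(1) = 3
Characteristic equation: x² + x - 2 = 0, which factors as (x - (-2))(x - (1)) = 0.
Roots r₁ = -2, r₂ = 1 (distinct).
General solution: T(n) = A·(-2)^n + B·(1)^n.
From T(0) = 8: A + B = 8.
From T(1) = 3: -2A + B = 3.
Solving: A = \frac{5}{3}, B = \frac{19}{3}.
So T(n) = \frac{5 \left(-2\right)^{n}}{3} + \frac{19}{3}.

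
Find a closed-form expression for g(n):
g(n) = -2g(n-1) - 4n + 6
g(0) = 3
First-order linear with linear forcing.
Homogeneous solution: g_h(n) = A·(-2)^n.
Try particular g_p(n) = pn + q. Substituting:
  pn + q = -2(p(n-1) + q) - 4n + 6.
Matching the n-coefficient: p = -2p - 4 ⇒ p = - \frac{4}{3}.
Matching constants: q = 2p - 2q + 6 ⇒ q = \frac{10}{9}.
General: g(n) = A·(-2)^n - \frac{4 n}{3} + \frac{10}{9}.
Apply g(0) = 3: A + \frac{10}{9} = 3 ⇒ A = \frac{17}{9}.
So g(n) = \frac{17 \left(-2\right)^{n}}{9} - \frac{4 n}{3} + \frac{10}{9}.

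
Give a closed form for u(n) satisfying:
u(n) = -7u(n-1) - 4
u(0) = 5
First-order linear non-homogeneous.
Homogeneous solution: u_h(n) = A·(-7)^n.
Try constant particular solution u_p = K: K = -7K - 4 ⇒ K = - \frac{1}{2}.
General: u(n) = A·(-7)^n - \frac{1}{2}.
Apply u(0) = 5: A - \frac{1}{2} = 5 ⇒ A = \frac{11}{2}.
So u(n) = \frac{11 \left(-7\right)^{n}}{2} - \frac{1}{2}.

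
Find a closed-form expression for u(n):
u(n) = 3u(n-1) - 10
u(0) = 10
First-order linear non-homogeneous.
Homogeneous solution: u_h(n) = A·(3)^n.
Try constant particular solution u_p = K: K = 3K - 10 ⇒ K = 5.
General: u(n) = A·(3)^n + 5.
Apply u(0) = 10: A + 5 = 10 ⇒ A = 5.
So u(n) = 5 \cdot 3^{n} + 5.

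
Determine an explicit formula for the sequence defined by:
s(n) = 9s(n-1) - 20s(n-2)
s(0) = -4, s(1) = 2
Characteristic equation: x² - 9x + 20 = 0, which factors as (x - (5))(x - (4)) = 0.
Roots r₁ = 5, r₂ = 4 (distinct).
General solution: s(n) = A·(5)^n + B·(4)^n.
From s(0) = -4: A + B = -4.
From s(1) = 2: 5A + 4B = 2.
Solving: A = 18, B = -22.
So s(n) = - 22 \cdot 4^{n} + 18 \cdot 5^{n}.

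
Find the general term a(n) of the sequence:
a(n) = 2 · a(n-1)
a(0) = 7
Pure geometric recurrence with ratio 2.
By induction a(n) = a(0) · (2)^n = 7 \cdot 2^{n}.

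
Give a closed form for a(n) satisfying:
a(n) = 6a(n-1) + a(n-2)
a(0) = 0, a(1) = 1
Characteristic equation: x² - 6x - 1 = 0.
Discriminant Δ = (6)² + 4·(1) = 40.
Roots r₁,₂ = (6 ± √40)/2, so r₁ = 3 + \sqrt{10}, r₂ = 3 - \sqrt{10}.
General solution: a(n) = A·r₁^n + B·r₂^n.
From the initial conditions, A + B = 0 and r₁A + r₂B = 1.
Since r₁ - r₂ = √40: A = (1 - (0)r₂)/√40 = \frac{\sqrt{10}}{20}, and B = 0 - A = - \frac{\sqrt{10}}{20}.
So a(n) = \left(\frac{\sqrt{10}}{20}\right)\left(3 + \sqrt{10}\right)^n + \left(- \frac{\sqrt{10}}{20}\right)\left(3 - \sqrt{10}\right)^n.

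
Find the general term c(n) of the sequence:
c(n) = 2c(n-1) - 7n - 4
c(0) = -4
First-order linear with linear forcing.
Homogeneous solution: c_h(n) = A·(2)^n.
Try particular c_p(n) = pn + q. Substituting:
  pn + q = 2(p(n-1) + q) - 7n - 4.
Matching the n-coefficient: p = 2p - 7 ⇒ p = 7.
Matching constants: q = -2p + 2q - 4 ⇒ q = 18.
General: c(n) = A·(2)^n + 7 n + 18.
Apply c(0) = -4: A + 18 = -4 ⇒ A = -22.
So c(n) = - 22 \cdot 2^{n} + 7 n + 18.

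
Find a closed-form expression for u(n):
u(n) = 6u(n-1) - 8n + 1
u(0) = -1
First-order linear with linear forcing.
Homogeneous solution: u_h(n) = A·(6)^n.
Try particular u_p(n) = pn + q. Substituting:
  pn + q = 6(p(n-1) + q) - 8n + 1.
Matching the n-coefficient: p = 6p - 8 ⇒ p = \frac{8}{5}.
Matching constants: q = -6p + 6q + 1 ⇒ q = \frac{43}{25}.
General: u(n) = A·(6)^n + \frac{8 n}{5} + \frac{43}{25}.
Apply u(0) = -1: A + \frac{43}{25} = -1 ⇒ A = - \frac{68}{25}.
So u(n) = - \frac{68 \cdot 6^{n}}{25} + \frac{8 n}{5} + \frac{43}{25}.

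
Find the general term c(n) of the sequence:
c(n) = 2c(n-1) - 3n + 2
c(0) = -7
First-order linear with linear forcing.
Homogeneous solution: c_h(n) = A·(2)^n.
Try particular c_p(n) = pn + q. Substituting:
  pn + q = 2(p(n-1) + q) - 3n + 2.
Matching the n-coefficient: p = 2p - 3 ⇒ p = 3.
Matching constants: q = -2p + 2q + 2 ⇒ q = 4.
General: c(n) = A·(2)^n + 3 n + 4.
Apply c(0) = -7: A + 4 = -7 ⇒ A = -11.
So c(n) = - 11 \cdot 2^{n} + 3 n + 4.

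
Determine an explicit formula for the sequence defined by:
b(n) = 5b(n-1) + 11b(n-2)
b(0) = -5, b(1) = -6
Characteristic equation: x² - 5x - 11 = 0.
Discriminant Δ = (5)² + 4·(11) = 69.
Roots r₁,₂ = (5 ± √69)/2, so r₁ = \frac{5}{2} + \frac{\sqrt{69}}{2}, r₂ = \frac{5}{2} - \frac{\sqrt{69}}{2}.
General solution: b(n) = A·r₁^n + B·r₂^n.
From the initial conditions, A + B = -5 and r₁A + r₂B = -6.
Since r₁ - r₂ = √69: A = (-6 - (-5)r₂)/√69 = - \frac{5}{2} + \frac{13 \sqrt{69}}{138}, and B = -5 - A = - \frac{5}{2} - \frac{13 \sqrt{69}}{138}.
So b(n) = \left(- \frac{5}{2} + \frac{13 \sqrt{69}}{138}\right)\left(\frac{5}{2} + \frac{\sqrt{69}}{2}\right)^n + \left(- \frac{5}{2} - \frac{13 \sqrt{69}}{138}\right)\left(\frac{5}{2} - \frac{\sqrt{69}}{2}\right)^n.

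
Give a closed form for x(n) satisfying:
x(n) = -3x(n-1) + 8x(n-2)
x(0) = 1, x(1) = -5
Characteristic equation: x² + 3x - 8 = 0.
Discriminant Δ = (-3)² + 4·(8) = 41.
Roots r₁,₂ = (-3 ± √41)/2, so r₁ = - \frac{3}{2} + \frac{\sqrt{41}}{2}, r₂ = - \frac{\sqrt{41}}{2} - \frac{3}{2}.
General solution: x(n) = A·r₁^n + B·r₂^n.
From the initial conditions, A + B = 1 and r₁A + r₂B = -5.
Since r₁ - r₂ = √41: A = (-5 - (1)r₂)/√41 = \frac{1}{2} - \frac{7 \sqrt{41}}{82}, and B = 1 - A = \frac{1}{2} + \frac{7 \sqrt{41}}{82}.
So x(n) = \left(\frac{1}{2} - \frac{7 \sqrt{41}}{82}\right)\left(- \frac{3}{2} + \frac{\sqrt{41}}{2}\right)^n + \left(\frac{1}{2} + \frac{7 \sqrt{41}}{82}\right)\left(- \frac{\sqrt{41}}{2} - \frac{3}{2}\right)^n.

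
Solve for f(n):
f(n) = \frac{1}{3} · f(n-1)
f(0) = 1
Pure geometric recurrence with ratio \frac{1}{3}.
By induction f(n) = f(0) · (\frac{1}{3})^n = \left(\frac{1}{3}\right)^{n}.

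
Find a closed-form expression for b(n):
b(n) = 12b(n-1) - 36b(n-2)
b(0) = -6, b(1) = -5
Characteristic equation: x² - 12x + 36 = 0, which is (x - (6))².
Repeated root r = 6.
General solution: b(n) = (A + Bn)·(6)^n.
From b(0) = -6: A = -6.
From b(1) = -5: (A + B)·(6) = -5 ⇒ B = \frac{31}{6}.
So b(n) = \left(\frac{31 n}{6} - 6\right) \cdot (6)^n.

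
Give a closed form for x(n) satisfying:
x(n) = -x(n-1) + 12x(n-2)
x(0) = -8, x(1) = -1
Characteristic equation: x² + x - 12 = 0, which factors as (x - (3))(x - (-4)) = 0.
Roots r₁ = 3, r₂ = -4 (distinct).
General solution: x(n) = A·(3)^n + B·(-4)^n.
From x(0) = -8: A + B = -8.
From x(1) = -1: 3A - 4B = -1.
Solving: A = - \frac{33}{7}, B = - \frac{23}{7}.
So x(n) = - \frac{23 \left(-4\right)^{n}}{7} - \frac{33 \cdot 3^{n}}{7}.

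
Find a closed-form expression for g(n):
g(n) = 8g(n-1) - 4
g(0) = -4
First-order linear non-homogeneous.
Homogeneous solution: g_h(n) = A·(8)^n.
Try constant particular solution g_p = K: K = 8K - 4 ⇒ K = \frac{4}{7}.
General: g(n) = A·(8)^n + \frac{4}{7}.
Apply g(0) = -4: A + \frac{4}{7} = -4 ⇒ A = - \frac{32}{7}.
So g(n) = \frac{4}{7} - \frac{32 \cdot 8^{n}}{7}.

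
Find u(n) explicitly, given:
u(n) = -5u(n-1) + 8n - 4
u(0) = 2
First-order linear with linear forcing.
Homogeneous solution: u_h(n) = A·(-5)^n.
Try particular u_p(n) = pn + q. Substituting:
  pn + q = -5(p(n-1) + q) + 8n - 4.
Matching the n-coefficient: p = -5p + 8 ⇒ p = \frac{4}{3}.
Matching constants: q = 5p - 5q - 4 ⇒ q = \frac{4}{9}.
General: u(n) = A·(-5)^n + \frac{4 n}{3} + \frac{4}{9}.
Apply u(0) = 2: A + \frac{4}{9} = 2 ⇒ A = \frac{14}{9}.
So u(n) = \frac{14 \left(-5\right)^{n}}{9} + \frac{4 n}{3} + \frac{4}{9}.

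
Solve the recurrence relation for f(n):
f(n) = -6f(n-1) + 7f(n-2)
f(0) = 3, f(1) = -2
Characteristic equation: x² + 6x - 7 = 0, which factors as (x - (-7))(x - (1)) = 0.
Roots r₁ = -7, r₂ = 1 (distinct).
General solution: f(n) = A·(-7)^n + B·(1)^n.
From f(0) = 3: A + B = 3.
From f(1) = -2: -7A + B = -2.
Solving: A = \frac{5}{8}, B = \frac{19}{8}.
So f(n) = \frac{5 \left(-7\right)^{n}}{8} + \frac{19}{8}.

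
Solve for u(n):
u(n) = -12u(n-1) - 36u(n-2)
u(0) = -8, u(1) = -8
Characteristic equation: x² + 12x + 36 = 0, which is (x - (-6))².
Repeated root r = -6.
General solution: u(n) = (A + Bn)·(-6)^n.
From u(0) = -8: A = -8.
From u(1) = -8: (A + B)·(-6) = -8 ⇒ B = \frac{28}{3}.
So u(n) = \left(\frac{28 n}{3} - 8\right) \cdot (-6)^n.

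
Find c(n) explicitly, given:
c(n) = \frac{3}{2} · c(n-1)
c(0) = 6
Pure geometric recurrence with ratio \frac{3}{2}.
By induction c(n) = c(0) · (\frac{3}{2})^n = 6 \left(\frac{3}{2}\right)^{n}.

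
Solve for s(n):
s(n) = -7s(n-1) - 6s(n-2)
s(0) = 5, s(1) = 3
Characteristic equation: x² + 7x + 6 = 0, which factors as (x - (-1))(x - (-6)) = 0.
Roots r₁ = -1, r₂ = -6 (distinct).
General solution: s(n) = A·(-1)^n + B·(-6)^n.
From s(0) = 5: A + B = 5.
From s(1) = 3: -A - 6B = 3.
Solving: A = \frac{33}{5}, B = - \frac{8}{5}.
So s(n) = \frac{33 \left(-1\right)^{n}}{5} - \frac{8 \left(-6\right)^{n}}{5}.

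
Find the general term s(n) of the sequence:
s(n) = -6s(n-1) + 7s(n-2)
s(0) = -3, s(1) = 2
Characteristic equation: x² + 6x - 7 = 0, which factors as (x - (-7))(x - (1)) = 0.
Roots r₁ = -7, r₂ = 1 (distinct).
General solution: s(n) = A·(-7)^n + B·(1)^n.
From s(0) = -3: A + B = -3.
From s(1) = 2: -7A + B = 2.
Solving: A = - \frac{5}{8}, B = - \frac{19}{8}.
So s(n) = - \frac{5 \left(-7\right)^{n}}{8} - \frac{19}{8}.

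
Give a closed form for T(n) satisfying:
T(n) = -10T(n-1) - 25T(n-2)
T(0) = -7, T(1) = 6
Characteristic equation: x² + 10x + 25 = 0, which is (x - (-5))².
Repeated root r = -5.
General solution: T(n) = (A + Bn)·(-5)^n.
From T(0) = -7: A = -7.
From T(1) = 6: (A + B)·(-5) = 6 ⇒ B = \frac{29}{5}.
So T(n) = \left(\frac{29 n}{5} - 7\right) \cdot (-5)^n.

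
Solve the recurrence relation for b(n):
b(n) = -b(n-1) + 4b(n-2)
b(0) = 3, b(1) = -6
Characteristic equation: x² + x - 4 = 0.
Discriminant Δ = (-1)² + 4·(4) = 17.
Roots r₁,₂ = (-1 ± √17)/2, so r₁ = - \frac{1}{2} + \frac{\sqrt{17}}{2}, r₂ = - \frac{\sqrt{17}}{2} - \frac{1}{2}.
General solution: b(n) = A·r₁^n + B·r₂^n.
From the initial conditions, A + B = 3 and r₁A + r₂B = -6.
Since r₁ - r₂ = √17: A = (-6 - (3)r₂)/√17 = \frac{3}{2} - \frac{9 \sqrt{17}}{34}, and B = 3 - A = \frac{9 \sqrt{17}}{34} + \frac{3}{2}.
So b(n) = \left(\frac{3}{2} - \frac{9 \sqrt{17}}{34}\right)\left(- \frac{1}{2} + \frac{\sqrt{17}}{2}\right)^n + \left(\frac{9 \sqrt{17}}{34} + \frac{3}{2}\right)\left(- \frac{\sqrt{17}}{2} - \frac{1}{2}\right)^n.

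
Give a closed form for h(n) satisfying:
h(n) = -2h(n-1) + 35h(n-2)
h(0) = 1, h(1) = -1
Characteristic equation: x² + 2x - 35 = 0, which factors as (x - (5))(x - (-7)) = 0.
Roots r₁ = 5, r₂ = -7 (distinct).
General solution: h(n) = A·(5)^n + B·(-7)^n.
From h(0) = 1: A + B = 1.
From h(1) = -1: 5A - 7B = -1.
Solving: A = \frac{1}{2}, B = \frac{1}{2}.
So h(n) = \frac{\left(-7\right)^{n}}{2} + \frac{5^{n}}{2}.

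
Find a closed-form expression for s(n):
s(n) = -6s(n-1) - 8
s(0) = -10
First-order linear non-homogeneous.
Homogeneous solution: s_h(n) = A·(-6)^n.
Try constant particular solution s_p = K: K = -6K - 8 ⇒ K = - \frac{8}{7}.
General: s(n) = A·(-6)^n - \frac{8}{7}.
Apply s(0) = -10: A - \frac{8}{7} = -10 ⇒ A = - \frac{62}{7}.
So s(n) = - \frac{62 \left(-6\right)^{n}}{7} - \frac{8}{7}.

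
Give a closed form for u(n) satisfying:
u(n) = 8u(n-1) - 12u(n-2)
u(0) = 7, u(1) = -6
Characteristic equation: x² - 8x + 12 = 0, which factors as (x - (2))(x - (6)) = 0.
Roots r₁ = 2, r₂ = 6 (distinct).
General solution: u(n) = A·(2)^n + B·(6)^n.
From u(0) = 7: A + B = 7.
From u(1) = -6: 2A + 6B = -6.
Solving: A = 12, B = -5.
So u(n) = 12 \cdot 2^{n} - 5 \cdot 6^{n}.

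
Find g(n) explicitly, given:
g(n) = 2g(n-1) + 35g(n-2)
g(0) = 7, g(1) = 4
Characteristic equation: x² - 2x - 35 = 0, which factors as (x - (-5))(x - (7)) = 0.
Roots r₁ = -5, r₂ = 7 (distinct).
General solution: g(n) = A·(-5)^n + B·(7)^n.
From g(0) = 7: A + B = 7.
From g(1) = 4: -5A + 7B = 4.
Solving: A = \frac{15}{4}, B = \frac{13}{4}.
So g(n) = \frac{15 \left(-5\right)^{n}}{4} + \frac{13 \cdot 7^{n}}{4}.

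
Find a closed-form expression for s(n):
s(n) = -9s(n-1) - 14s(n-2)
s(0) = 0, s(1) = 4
Characteristic equation: x² + 9x + 14 = 0, which factors as (x - (-7))(x - (-2)) = 0.
Roots r₁ = -7, r₂ = -2 (distinct).
General solution: s(n) = A·(-7)^n + B·(-2)^n.
From s(0) = 0: A + B = 0.
From s(1) = 4: -7A - 2B = 4.
Solving: A = - \frac{4}{5}, B = \frac{4}{5}.
So s(n) = \frac{4 \left(-2\right)^{n}}{5} - \frac{4 \left(-7\right)^{n}}{5}.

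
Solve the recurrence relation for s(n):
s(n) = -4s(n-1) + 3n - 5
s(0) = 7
First-order linear with linear forcing.
Homogeneous solution: s_h(n) = A·(-4)^n.
Try particular s_p(n) = pn + q. Substituting:
  pn + q = -4(p(n-1) + q) + 3n - 5.
Matching the n-coefficient: p = -4p + 3 ⇒ p = \frac{3}{5}.
Matching constants: q = 4p - 4q - 5 ⇒ q = - \frac{13}{25}.
General: s(n) = A·(-4)^n + \frac{3 n}{5} - \frac{13}{25}.
Apply s(0) = 7: A - \frac{13}{25} = 7 ⇒ A = \frac{188}{25}.
So s(n) = \frac{188 \left(-4\right)^{n}}{25} + \frac{3 n}{5} - \frac{13}{25}.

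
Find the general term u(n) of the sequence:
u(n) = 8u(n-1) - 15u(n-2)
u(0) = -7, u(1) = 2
Characteristic equation: x² - 8x + 15 = 0, which factors as (x - (3))(x - (5)) = 0.
Roots r₁ = 3, r₂ = 5 (distinct).
General solution: u(n) = A·(3)^n + B·(5)^n.
From u(0) = -7: A + B = -7.
From u(1) = 2: 3A + 5B = 2.
Solving: A = - \frac{37}{2}, B = \frac{23}{2}.
So u(n) = - \frac{37 \cdot 3^{n}}{2} + \frac{23 \cdot 5^{n}}{2}.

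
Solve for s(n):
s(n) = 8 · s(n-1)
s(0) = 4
Pure geometric recurrence with ratio 8.
By induction s(n) = s(0) · (8)^n = 4 \cdot 8^{n}.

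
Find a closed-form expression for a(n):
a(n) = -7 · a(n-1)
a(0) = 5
Pure geometric recurrence with ratio -7.
By induction a(n) = a(0) · (-7)^n = 5 \left(-7\right)^{n}.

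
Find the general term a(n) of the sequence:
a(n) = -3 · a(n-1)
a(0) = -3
Pure geometric recurrence with ratio -3.
By induction a(n) = a(0) · (-3)^n = - 3 \left(-3\right)^{n}.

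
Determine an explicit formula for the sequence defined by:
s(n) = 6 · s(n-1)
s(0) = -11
Pure geometric recurrence with ratio 6.
By induction s(n) = s(0) · (6)^n = - 11 \cdot 6^{n}.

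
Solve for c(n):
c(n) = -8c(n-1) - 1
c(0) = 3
First-order linear non-homogeneous.
Homogeneous solution: c_h(n) = A·(-8)^n.
Try constant particular solution c_p = K: K = -8K - 1 ⇒ K = - \frac{1}{9}.
General: c(n) = A·(-8)^n - \frac{1}{9}.
Apply c(0) = 3: A - \frac{1}{9} = 3 ⇒ A = \frac{28}{9}.
So c(n) = \frac{28 \left(-8\right)^{n}}{9} - \frac{1}{9}.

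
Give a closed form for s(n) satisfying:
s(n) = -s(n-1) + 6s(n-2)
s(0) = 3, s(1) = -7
Characteristic equation: x² + x - 6 = 0, which factors as (x - (2))(x - (-3)) = 0.
Roots r₁ = 2, r₂ = -3 (distinct).
General solution: s(n) = A·(2)^n + B·(-3)^n.
From s(0) = 3: A + B = 3.
From s(1) = -7: 2A - 3B = -7.
Solving: A = \frac{2}{5}, B = \frac{13}{5}.
So s(n) = \frac{13 \left(-3\right)^{n}}{5} + \frac{2 \cdot 2^{n}}{5}.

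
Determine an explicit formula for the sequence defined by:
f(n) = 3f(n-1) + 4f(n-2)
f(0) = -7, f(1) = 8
Characteristic equation: x² - 3x - 4 = 0, which factors as (x - (4))(x - (-1)) = 0.
Roots r₁ = 4, r₂ = -1 (distinct).
General solution: f(n) = A·(4)^n + B·(-1)^n.
From f(0) = -7: A + B = -7.
From f(1) = 8: 4A - B = 8.
Solving: A = \frac{1}{5}, B = - \frac{36}{5}.
So f(n) = - \frac{36 \left(-1\right)^{n}}{5} + \frac{4^{n}}{5}.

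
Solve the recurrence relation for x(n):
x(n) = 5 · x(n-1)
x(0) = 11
Pure geometric recurrence with ratio 5.
By induction x(n) = x(0) · (5)^n = 11 \cdot 5^{n}.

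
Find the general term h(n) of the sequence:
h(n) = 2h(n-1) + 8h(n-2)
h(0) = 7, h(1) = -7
Characteristic equation: x² - 2x - 8 = 0, which factors as (x - (4))(x - (-2)) = 0.
Roots r₁ = 4, r₂ = -2 (distinct).
General solution: h(n) = A·(4)^n + B·(-2)^n.
From h(0) = 7: A + B = 7.
From h(1) = -7: 4A - 2B = -7.
Solving: A = \frac{7}{6}, B = \frac{35}{6}.
So h(n) = \frac{35 \left(-2\right)^{n}}{6} + \frac{7 \cdot 4^{n}}{6}.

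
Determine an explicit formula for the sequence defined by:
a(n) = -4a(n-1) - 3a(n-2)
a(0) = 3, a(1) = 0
Characteristic equation: x² + 4x + 3 = 0, which factors as (x - (-1))(x - (-3)) = 0.
Roots r₁ = -1, r₂ = -3 (distinct).
General solution: a(n) = A·(-1)^n + B·(-3)^n.
From a(0) = 3: A + B = 3.
From a(1) = 0: -A - 3B = 0.
Solving: A = \frac{9}{2}, B = - \frac{3}{2}.
So a(n) = \frac{9 \left(-1\right)^{n}}{2} - \frac{3 \left(-3\right)^{n}}{2}.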